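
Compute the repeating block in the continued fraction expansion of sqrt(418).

Write x_i = (sqrt(418) + m_i)/d_i with (m_0, d_0) = (0, 1). a_0 = floor(sqrt(418)) = 20, since 20^2 = 400 <= 418 < 441 = 21^2.
Iterate m_{i+1} = d_i*a_i - m_i, d_{i+1} = (418 - m_{i+1}^2)/d_i, a_{i+1} = floor((a_0 + m_{i+1})/d_{i+1}):
  m_1 = 1*20 - 0 = 20, d_1 = (418 - 20^2)/1 = 18/1 = 18, a_1 = floor((20 + 20)/18) = 2.
  m_2 = 18*2 - 20 = 16, d_2 = (418 - 16^2)/18 = 162/18 = 9, a_2 = floor((20 + 16)/9) = 4.
  m_3 = 9*4 - 16 = 20, d_3 = (418 - 20^2)/9 = 18/9 = 2, a_3 = floor((20 + 20)/2) = 20.
  m_4 = 2*20 - 20 = 20, d_4 = (418 - 20^2)/2 = 18/2 = 9, a_4 = floor((20 + 20)/9) = 4.
  m_5 = 9*4 - 20 = 16, d_5 = (418 - 16^2)/9 = 162/9 = 18, a_5 = floor((20 + 16)/18) = 2.
  m_6 = 18*2 - 16 = 20, d_6 = (418 - 20^2)/18 = 18/18 = 1, a_6 = floor((20 + 20)/1) = 40.
  m_7 = 1*40 - 20 = 20, d_7 = (418 - 20^2)/1 = 18/1 = 18: (m_7, d_7) = (m_1, d_1) = (20, 18), so from here the quotients repeat a_1, ..., a_6; the period length is 6.
Hence the expansion of sqrt(418) is a_0 = 20 followed by the repeating block 2, 4, 20, 4, 2, 40 (period 6).

[20; (2, 4, 20, 4, 2, 40)]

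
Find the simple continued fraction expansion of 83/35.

[2; 2, 1, 2, 4]

Run the Euclidean algorithm on 83 and 35; the successive quotients are the partial quotients a_0, a_1, ... (each step inverts the fractional part left over by the previous one):
  83 = 2*35 + 13, so a_0 = 2.
  35 = 2*13 + 9, so a_1 = 2.
  13 = 1*9 + 4, so a_2 = 1.
  9 = 2*4 + 1, so a_3 = 2.
  4 = 4*1 + 0, so a_4 = 4.
The remainder reaches 0 after 5 divisions, so the expansion has 5 partial quotients, read off in order.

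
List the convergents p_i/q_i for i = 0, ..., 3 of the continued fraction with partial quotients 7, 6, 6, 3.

Using the convergent recurrence p_i = a_i*p_{i-1} + p_{i-2}, q_i = a_i*q_{i-1} + q_{i-2} with p_{-2}=0, p_{-1}=1, q_{-2}=1, q_{-1}=0:
  i=0: a_0=7, p_0 = 7*1 + 0 = 7, q_0 = 7*0 + 1 = 1.
  i=1: a_1=6, p_1 = 6*7 + 1 = 43, q_1 = 6*1 + 0 = 6.
  i=2: a_2=6, p_2 = 6*43 + 7 = 265, q_2 = 6*6 + 1 = 37.
  i=3: a_3=3, p_3 = 3*265 + 43 = 838, q_3 = 3*37 + 6 = 117.

7/1, 43/6, 265/37, 838/117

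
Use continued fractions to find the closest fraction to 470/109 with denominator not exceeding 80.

332/77

Expand x = 470/109 as a continued fraction with the Euclidean algorithm:
  470 = 4*109 + 34, so a_0 = 4.
  109 = 3*34 + 7, so a_1 = 3.
  34 = 4*7 + 6, so a_2 = 4.
  7 = 1*6 + 1, so a_3 = 1.
  6 = 6*1 + 0, so a_4 = 6.
so x = [4; 3, 4, 1, 6].
Convergents (p_i = a_i*p_{i-1} + p_{i-2}, q_i = a_i*q_{i-1} + q_{i-2} with p_{-2}=0, p_{-1}=1, q_{-2}=1, q_{-1}=0), until the denominator exceeds 80:
  i=0: a_0=4, p_0 = 4*1 + 0 = 4, q_0 = 4*0 + 1 = 1.
  i=1: a_1=3, p_1 = 3*4 + 1 = 13, q_1 = 3*1 + 0 = 3.
  i=2: a_2=4, p_2 = 4*13 + 4 = 56, q_2 = 4*3 + 1 = 13.
  i=3: a_3=1, p_3 = 1*56 + 13 = 69, q_3 = 1*13 + 3 = 16.
  i=4: a_4=6, p_4 = 6*69 + 56 = 470, q_4 = 6*16 + 13 = 109.
q_4 = 109 > 80, so the last convergent with denominator <= 80 is p_3/q_3 = 69/16.
The closest fraction with denominator <= 80 is either p_3/q_3 or the intermediate fraction (k*p_3 + p_2)/(k*q_3 + q_2) with the largest k >= 1 whose denominator stays <= 80; these approach x as k grows, and every other convergent or intermediate fraction in range is farther away.
Largest k: floor((80 - q_2)/q_3) = floor((80 - 13)/16) = 4.
That gives (4*69 + 56)/(4*16 + 13) = 332/77.
Compare the errors: |x - 69/16| = |470*16 - 69*109|/(109*16) = 1/1744, and |x - 332/77| = |470*77 - 332*109|/(109*77) = 2/8393.
Cross-multiplying, 2*1744 = 3488 < 8393 = 1*8393, so 2/8393 is smaller: the intermediate fraction 332/77 is closer to x than 69/16.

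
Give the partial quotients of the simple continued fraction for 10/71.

Run the Euclidean algorithm on 10 and 71; the successive quotients are the partial quotients a_0, a_1, ... (each step inverts the fractional part left over by the previous one):
  10 = 0*71 + 10, so a_0 = 0.
  71 = 7*10 + 1, so a_1 = 7.
  10 = 10*1 + 0, so a_2 = 10.
The remainder reaches 0 after 3 divisions, so the expansion has 3 partial quotients, read off in order.

[0; 7, 10]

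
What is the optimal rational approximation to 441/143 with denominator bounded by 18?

37/12

Expand x = 441/143 as a continued fraction with the Euclidean algorithm:
  441 = 3*143 + 12, so a_0 = 3.
  143 = 11*12 + 11, so a_1 = 11.
  12 = 1*11 + 1, so a_2 = 1.
  11 = 11*1 + 0, so a_3 = 11.
so x = [3; 11, 1, 11].
Convergents (p_i = a_i*p_{i-1} + p_{i-2}, q_i = a_i*q_{i-1} + q_{i-2} with p_{-2}=0, p_{-1}=1, q_{-2}=1, q_{-1}=0), until the denominator exceeds 18:
  i=0: a_0=3, p_0 = 3*1 + 0 = 3, q_0 = 3*0 + 1 = 1.
  i=1: a_1=11, p_1 = 11*3 + 1 = 34, q_1 = 11*1 + 0 = 11.
  i=2: a_2=1, p_2 = 1*34 + 3 = 37, q_2 = 1*11 + 1 = 12.
  i=3: a_3=11, p_3 = 11*37 + 34 = 441, q_3 = 11*12 + 11 = 143.
q_3 = 143 > 18, so the last convergent with denominator <= 18 is p_2/q_2 = 37/12.
The closest fraction with denominator <= 18 is either p_2/q_2 or the intermediate fraction (k*p_2 + p_1)/(k*q_2 + q_1) with the largest k >= 1 whose denominator stays <= 18; these approach x as k grows, and every other convergent or intermediate fraction in range is farther away.
Largest k: floor((18 - q_1)/q_2) = floor((18 - 11)/12) = 0.
Since k = 0, no intermediate fraction beyond p_2/q_2 has denominator <= 18, so the convergent 37/12 is the closest (its error is |441*12 - 37*143|/(143*12) = 1/1716).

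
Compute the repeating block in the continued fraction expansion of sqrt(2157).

Write x_i = (sqrt(2157) + m_i)/d_i with (m_0, d_0) = (0, 1). a_0 = floor(sqrt(2157)) = 46, since 46^2 = 2116 <= 2157 < 2209 = 47^2.
Iterate m_{i+1} = d_i*a_i - m_i, d_{i+1} = (2157 - m_{i+1}^2)/d_i, a_{i+1} = floor((a_0 + m_{i+1})/d_{i+1}):
  m_1 = 1*46 - 0 = 46, d_1 = (2157 - 46^2)/1 = 41/1 = 41, a_1 = floor((46 + 46)/41) = 2.
  m_2 = 41*2 - 46 = 36, d_2 = (2157 - 36^2)/41 = 861/41 = 21, a_2 = floor((46 + 36)/21) = 3.
  m_3 = 21*3 - 36 = 27, d_3 = (2157 - 27^2)/21 = 1428/21 = 68, a_3 = floor((46 + 27)/68) = 1.
  m_4 = 68*1 - 27 = 41, d_4 = (2157 - 41^2)/68 = 476/68 = 7, a_4 = floor((46 + 41)/7) = 12.
  m_5 = 7*12 - 41 = 43, d_5 = (2157 - 43^2)/7 = 308/7 = 44, a_5 = floor((46 + 43)/44) = 2.
  m_6 = 44*2 - 43 = 45, d_6 = (2157 - 45^2)/44 = 132/44 = 3, a_6 = floor((46 + 45)/3) = 30.
  m_7 = 3*30 - 45 = 45, d_7 = (2157 - 45^2)/3 = 132/3 = 44, a_7 = floor((46 + 45)/44) = 2.
  m_8 = 44*2 - 45 = 43, d_8 = (2157 - 43^2)/44 = 308/44 = 7, a_8 = floor((46 + 43)/7) = 12.
  m_9 = 7*12 - 43 = 41, d_9 = (2157 - 41^2)/7 = 476/7 = 68, a_9 = floor((46 + 41)/68) = 1.
  m_10 = 68*1 - 41 = 27, d_10 = (2157 - 27^2)/68 = 1428/68 = 21, a_10 = floor((46 + 27)/21) = 3.
  m_11 = 21*3 - 27 = 36, d_11 = (2157 - 36^2)/21 = 861/21 = 41, a_11 = floor((46 + 36)/41) = 2.
  m_12 = 41*2 - 36 = 46, d_12 = (2157 - 46^2)/41 = 41/41 = 1, a_12 = floor((46 + 46)/1) = 92.
  m_13 = 1*92 - 46 = 46, d_13 = (2157 - 46^2)/1 = 41/1 = 41: (m_13, d_13) = (m_1, d_1) = (46, 41), so from here the quotients repeat a_1, ..., a_12; the period length is 12.
Hence the expansion of sqrt(2157) is a_0 = 46 followed by the repeating block 2, 3, 1, 12, 2, 30, 2, 12, 1, 3, 2, 92 (period 12).

[46; (2, 3, 1, 12, 2, 30, 2, 12, 1, 3, 2, 92)]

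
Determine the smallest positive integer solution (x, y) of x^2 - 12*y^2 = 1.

(x, y) = (7, 2)

First expand sqrt(12) as a continued fraction. With x_i = (sqrt(12) + m_i)/d_i and (m_0, d_0) = (0, 1): a_0 = floor(sqrt(12)) = 3, since 3^2 = 9 <= 12 < 16 = 4^2.
Iterate m_{i+1} = d_i*a_i - m_i, d_{i+1} = (12 - m_{i+1}^2)/d_i, a_{i+1} = floor((a_0 + m_{i+1})/d_{i+1}):
  m_1 = 1*3 - 0 = 3, d_1 = (12 - 3^2)/1 = 3/1 = 3, a_1 = floor((3 + 3)/3) = 2.
  m_2 = 3*2 - 3 = 3, d_2 = (12 - 3^2)/3 = 3/3 = 1, a_2 = floor((3 + 3)/1) = 6.
  m_3 = 1*6 - 3 = 3, d_3 = (12 - 3^2)/1 = 3/1 = 3: (m_3, d_3) = (m_1, d_1) = (3, 3), so from here the quotients repeat a_1, a_2; the period length is 2.
So sqrt(12) = [3; (2, 6)] with period length k = 2.
k is even, so the fundamental solution of x^2 - 12y^2 = 1 is (p_{k-1}, q_{k-1}) = (p_1, q_1); compute convergents through index 1.
Convergents (p_i = a_i*p_{i-1} + p_{i-2}, q_i = a_i*q_{i-1} + q_{i-2} with p_{-2}=0, p_{-1}=1, q_{-2}=1, q_{-1}=0):
  i=0: a_0=3, p_0 = 3*1 + 0 = 3, q_0 = 3*0 + 1 = 1.
  i=1: a_1=2, p_1 = 2*3 + 1 = 7, q_1 = 2*1 + 0 = 2.
Check: 7^2 - 12*2^2 = 49 - 48 = 1, so (x, y) = (7, 2) solves the equation, and by the theorem it is the least positive solution.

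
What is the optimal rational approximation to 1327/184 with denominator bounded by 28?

137/19

Expand x = 1327/184 as a continued fraction with the Euclidean algorithm:
  1327 = 7*184 + 39, so a_0 = 7.
  184 = 4*39 + 28, so a_1 = 4.
  39 = 1*28 + 11, so a_2 = 1.
  28 = 2*11 + 6, so a_3 = 2.
  11 = 1*6 + 5, so a_4 = 1.
  6 = 1*5 + 1, so a_5 = 1.
  5 = 5*1 + 0, so a_6 = 5.
so x = [7; 4, 1, 2, 1, 1, 5].
Convergents (p_i = a_i*p_{i-1} + p_{i-2}, q_i = a_i*q_{i-1} + q_{i-2} with p_{-2}=0, p_{-1}=1, q_{-2}=1, q_{-1}=0), until the denominator exceeds 28:
  i=0: a_0=7, p_0 = 7*1 + 0 = 7, q_0 = 7*0 + 1 = 1.
  i=1: a_1=4, p_1 = 4*7 + 1 = 29, q_1 = 4*1 + 0 = 4.
  i=2: a_2=1, p_2 = 1*29 + 7 = 36, q_2 = 1*4 + 1 = 5.
  i=3: a_3=2, p_3 = 2*36 + 29 = 101, q_3 = 2*5 + 4 = 14.
  i=4: a_4=1, p_4 = 1*101 + 36 = 137, q_4 = 1*14 + 5 = 19.
  i=5: a_5=1, p_5 = 1*137 + 101 = 238, q_5 = 1*19 + 14 = 33.
q_5 = 33 > 28, so the last convergent with denominator <= 28 is p_4/q_4 = 137/19.
The closest fraction with denominator <= 28 is either p_4/q_4 or the intermediate fraction (k*p_4 + p_3)/(k*q_4 + q_3) with the largest k >= 1 whose denominator stays <= 28; these approach x as k grows, and every other convergent or intermediate fraction in range is farther away.
Largest k: floor((28 - q_3)/q_4) = floor((28 - 14)/19) = 0.
Since k = 0, no intermediate fraction beyond p_4/q_4 has denominator <= 28, so the convergent 137/19 is the closest (its error is |1327*19 - 137*184|/(184*19) = 5/3496).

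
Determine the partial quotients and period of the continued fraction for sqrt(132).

[11; (2, 22)]

Write x_i = (sqrt(132) + m_i)/d_i with (m_0, d_0) = (0, 1). a_0 = floor(sqrt(132)) = 11, since 11^2 = 121 <= 132 < 144 = 12^2.
Iterate m_{i+1} = d_i*a_i - m_i, d_{i+1} = (132 - m_{i+1}^2)/d_i, a_{i+1} = floor((a_0 + m_{i+1})/d_{i+1}):
  m_1 = 1*11 - 0 = 11, d_1 = (132 - 11^2)/1 = 11/1 = 11, a_1 = floor((11 + 11)/11) = 2.
  m_2 = 11*2 - 11 = 11, d_2 = (132 - 11^2)/11 = 11/11 = 1, a_2 = floor((11 + 11)/1) = 22.
  m_3 = 1*22 - 11 = 11, d_3 = (132 - 11^2)/1 = 11/1 = 11: (m_3, d_3) = (m_1, d_1) = (11, 11), so from here the quotients repeat a_1, a_2; the period length is 2.
Hence the expansion of sqrt(132) is a_0 = 11 followed by the repeating block 2, 22 (period 2).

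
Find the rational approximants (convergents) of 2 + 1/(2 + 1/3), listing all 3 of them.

Using the convergent recurrence p_i = a_i*p_{i-1} + p_{i-2}, q_i = a_i*q_{i-1} + q_{i-2} with p_{-2}=0, p_{-1}=1, q_{-2}=1, q_{-1}=0:
  i=0: a_0=2, p_0 = 2*1 + 0 = 2, q_0 = 2*0 + 1 = 1.
  i=1: a_1=2, p_1 = 2*2 + 1 = 5, q_1 = 2*1 + 0 = 2.
  i=2: a_2=3, p_2 = 3*5 + 2 = 17, q_2 = 3*2 + 1 = 7.

2/1, 5/2, 17/7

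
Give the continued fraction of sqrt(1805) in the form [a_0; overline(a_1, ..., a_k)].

Write x_i = (sqrt(1805) + m_i)/d_i with (m_0, d_0) = (0, 1). a_0 = floor(sqrt(1805)) = 42, since 42^2 = 1764 <= 1805 < 1849 = 43^2.
Iterate m_{i+1} = d_i*a_i - m_i, d_{i+1} = (1805 - m_{i+1}^2)/d_i, a_{i+1} = floor((a_0 + m_{i+1})/d_{i+1}):
  m_1 = 1*42 - 0 = 42, d_1 = (1805 - 42^2)/1 = 41/1 = 41, a_1 = floor((42 + 42)/41) = 2.
  m_2 = 41*2 - 42 = 40, d_2 = (1805 - 40^2)/41 = 205/41 = 5, a_2 = floor((42 + 40)/5) = 16.
  m_3 = 5*16 - 40 = 40, d_3 = (1805 - 40^2)/5 = 205/5 = 41, a_3 = floor((42 + 40)/41) = 2.
  m_4 = 41*2 - 40 = 42, d_4 = (1805 - 42^2)/41 = 41/41 = 1, a_4 = floor((42 + 42)/1) = 84.
  m_5 = 1*84 - 42 = 42, d_5 = (1805 - 42^2)/1 = 41/1 = 41: (m_5, d_5) = (m_1, d_1) = (42, 41), so from here the quotients repeat a_1, ..., a_4; the period length is 4.
Hence the expansion of sqrt(1805) is a_0 = 42 followed by the repeating block 2, 16, 2, 84 (period 4).

[42; overline(2, 16, 2, 84)]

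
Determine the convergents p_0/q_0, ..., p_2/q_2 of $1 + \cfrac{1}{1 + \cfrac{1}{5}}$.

1/1, 2/1, 11/6

Using the convergent recurrence p_i = a_i*p_{i-1} + p_{i-2}, q_i = a_i*q_{i-1} + q_{i-2} with p_{-2}=0, p_{-1}=1, q_{-2}=1, q_{-1}=0:
  i=0: a_0=1, p_0 = 1*1 + 0 = 1, q_0 = 1*0 + 1 = 1.
  i=1: a_1=1, p_1 = 1*1 + 1 = 2, q_1 = 1*1 + 0 = 1.
  i=2: a_2=5, p_2 = 5*2 + 1 = 11, q_2 = 5*1 + 1 = 6.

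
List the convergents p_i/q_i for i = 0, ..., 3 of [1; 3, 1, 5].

1/1, 4/3, 5/4, 29/23

Using the convergent recurrence p_i = a_i*p_{i-1} + p_{i-2}, q_i = a_i*q_{i-1} + q_{i-2} with p_{-2}=0, p_{-1}=1, q_{-2}=1, q_{-1}=0:
  i=0: a_0=1, p_0 = 1*1 + 0 = 1, q_0 = 1*0 + 1 = 1.
  i=1: a_1=3, p_1 = 3*1 + 1 = 4, q_1 = 3*1 + 0 = 3.
  i=2: a_2=1, p_2 = 1*4 + 1 = 5, q_2 = 1*3 + 1 = 4.
  i=3: a_3=5, p_3 = 5*5 + 4 = 29, q_3 = 5*4 + 3 = 23.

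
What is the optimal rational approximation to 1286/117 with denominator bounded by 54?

11/1

Expand x = 1286/117 as a continued fraction with the Euclidean algorithm:
  1286 = 10*117 + 116, so a_0 = 10.
  117 = 1*116 + 1, so a_1 = 1.
  116 = 116*1 + 0, so a_2 = 116.
so x = [10; 1, 116].
Convergents (p_i = a_i*p_{i-1} + p_{i-2}, q_i = a_i*q_{i-1} + q_{i-2} with p_{-2}=0, p_{-1}=1, q_{-2}=1, q_{-1}=0), until the denominator exceeds 54:
  i=0: a_0=10, p_0 = 10*1 + 0 = 10, q_0 = 10*0 + 1 = 1.
  i=1: a_1=1, p_1 = 1*10 + 1 = 11, q_1 = 1*1 + 0 = 1.
  i=2: a_2=116, p_2 = 116*11 + 10 = 1286, q_2 = 116*1 + 1 = 117.
q_2 = 117 > 54, so the last convergent with denominator <= 54 is p_1/q_1 = 11/1.
The closest fraction with denominator <= 54 is either p_1/q_1 or the intermediate fraction (k*p_1 + p_0)/(k*q_1 + q_0) with the largest k >= 1 whose denominator stays <= 54; these approach x as k grows, and every other convergent or intermediate fraction in range is farther away.
Largest k: floor((54 - q_0)/q_1) = floor((54 - 1)/1) = 53.
That gives (53*11 + 10)/(53*1 + 1) = 593/54.
Compare the errors: |x - 11/1| = |1286*1 - 11*117|/(117*1) = 1/117, and |x - 593/54| = |1286*54 - 593*117|/(117*54) = 63/6318.
Cross-multiplying, 1*6318 = 6318 < 7371 = 63*117, so 1/117 is smaller: the convergent 11/1 is closer to x than 593/54.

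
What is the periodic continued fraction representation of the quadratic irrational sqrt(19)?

Write x_i = (sqrt(19) + m_i)/d_i with (m_0, d_0) = (0, 1). a_0 = floor(sqrt(19)) = 4, since 4^2 = 16 <= 19 < 25 = 5^2.
Iterate m_{i+1} = d_i*a_i - m_i, d_{i+1} = (19 - m_{i+1}^2)/d_i, a_{i+1} = floor((a_0 + m_{i+1})/d_{i+1}):
  m_1 = 1*4 - 0 = 4, d_1 = (19 - 4^2)/1 = 3/1 = 3, a_1 = floor((4 + 4)/3) = 2.
  m_2 = 3*2 - 4 = 2, d_2 = (19 - 2^2)/3 = 15/3 = 5, a_2 = floor((4 + 2)/5) = 1.
  m_3 = 5*1 - 2 = 3, d_3 = (19 - 3^2)/5 = 10/5 = 2, a_3 = floor((4 + 3)/2) = 3.
  m_4 = 2*3 - 3 = 3, d_4 = (19 - 3^2)/2 = 10/2 = 5, a_4 = floor((4 + 3)/5) = 1.
  m_5 = 5*1 - 3 = 2, d_5 = (19 - 2^2)/5 = 15/5 = 3, a_5 = floor((4 + 2)/3) = 2.
  m_6 = 3*2 - 2 = 4, d_6 = (19 - 4^2)/3 = 3/3 = 1, a_6 = floor((4 + 4)/1) = 8.
  m_7 = 1*8 - 4 = 4, d_7 = (19 - 4^2)/1 = 3/1 = 3: (m_7, d_7) = (m_1, d_1) = (4, 3), so from here the quotients repeat a_1, ..., a_6; the period length is 6.
Hence the expansion of sqrt(19) is a_0 = 4 followed by the repeating block 2, 1, 3, 1, 2, 8 (period 6).

[4; (2, 1, 3, 1, 2, 8)]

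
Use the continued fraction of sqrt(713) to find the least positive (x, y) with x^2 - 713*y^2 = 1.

(x, y) = (5286367, 197976)

First expand sqrt(713) as a continued fraction. With x_i = (sqrt(713) + m_i)/d_i and (m_0, d_0) = (0, 1): a_0 = floor(sqrt(713)) = 26, since 26^2 = 676 <= 713 < 729 = 27^2.
Iterate m_{i+1} = d_i*a_i - m_i, d_{i+1} = (713 - m_{i+1}^2)/d_i, a_{i+1} = floor((a_0 + m_{i+1})/d_{i+1}):
  m_1 = 1*26 - 0 = 26, d_1 = (713 - 26^2)/1 = 37/1 = 37, a_1 = floor((26 + 26)/37) = 1.
  m_2 = 37*1 - 26 = 11, d_2 = (713 - 11^2)/37 = 592/37 = 16, a_2 = floor((26 + 11)/16) = 2.
  m_3 = 16*2 - 11 = 21, d_3 = (713 - 21^2)/16 = 272/16 = 17, a_3 = floor((26 + 21)/17) = 2.
  m_4 = 17*2 - 21 = 13, d_4 = (713 - 13^2)/17 = 544/17 = 32, a_4 = floor((26 + 13)/32) = 1.
  m_5 = 32*1 - 13 = 19, d_5 = (713 - 19^2)/32 = 352/32 = 11, a_5 = floor((26 + 19)/11) = 4.
  m_6 = 11*4 - 19 = 25, d_6 = (713 - 25^2)/11 = 88/11 = 8, a_6 = floor((26 + 25)/8) = 6.
  m_7 = 8*6 - 25 = 23, d_7 = (713 - 23^2)/8 = 184/8 = 23, a_7 = floor((26 + 23)/23) = 2.
  m_8 = 23*2 - 23 = 23, d_8 = (713 - 23^2)/23 = 184/23 = 8, a_8 = floor((26 + 23)/8) = 6.
  m_9 = 8*6 - 23 = 25, d_9 = (713 - 25^2)/8 = 88/8 = 11, a_9 = floor((26 + 25)/11) = 4.
  m_10 = 11*4 - 25 = 19, d_10 = (713 - 19^2)/11 = 352/11 = 32, a_10 = floor((26 + 19)/32) = 1.
  m_11 = 32*1 - 19 = 13, d_11 = (713 - 13^2)/32 = 544/32 = 17, a_11 = floor((26 + 13)/17) = 2.
  m_12 = 17*2 - 13 = 21, d_12 = (713 - 21^2)/17 = 272/17 = 16, a_12 = floor((26 + 21)/16) = 2.
  m_13 = 16*2 - 21 = 11, d_13 = (713 - 11^2)/16 = 592/16 = 37, a_13 = floor((26 + 11)/37) = 1.
  m_14 = 37*1 - 11 = 26, d_14 = (713 - 26^2)/37 = 37/37 = 1, a_14 = floor((26 + 26)/1) = 52.
  m_15 = 1*52 - 26 = 26, d_15 = (713 - 26^2)/1 = 37/1 = 37: (m_15, d_15) = (m_1, d_1) = (26, 37), so from here the quotients repeat a_1, ..., a_14; the period length is 14.
So sqrt(713) = [26; (1, 2, 2, 1, 4, 6, 2, 6, 4, 1, 2, 2, 1, 52)] with period length k = 14.
k is even, so the fundamental solution of x^2 - 713y^2 = 1 is (p_{k-1}, q_{k-1}) = (p_13, q_13); compute convergents through index 13.
Convergents (p_i = a_i*p_{i-1} + p_{i-2}, q_i = a_i*q_{i-1} + q_{i-2} with p_{-2}=0, p_{-1}=1, q_{-2}=1, q_{-1}=0):
  i=0: a_0=26, p_0 = 26*1 + 0 = 26, q_0 = 26*0 + 1 = 1.
  i=1: a_1=1, p_1 = 1*26 + 1 = 27, q_1 = 1*1 + 0 = 1.
  i=2: a_2=2, p_2 = 2*27 + 26 = 80, q_2 = 2*1 + 1 = 3.
  i=3: a_3=2, p_3 = 2*80 + 27 = 187, q_3 = 2*3 + 1 = 7.
  i=4: a_4=1, p_4 = 1*187 + 80 = 267, q_4 = 1*7 + 3 = 10.
  i=5: a_5=4, p_5 = 4*267 + 187 = 1255, q_5 = 4*10 + 7 = 47.
  i=6: a_6=6, p_6 = 6*1255 + 267 = 7797, q_6 = 6*47 + 10 = 292.
  i=7: a_7=2, p_7 = 2*7797 + 1255 = 16849, q_7 = 2*292 + 47 = 631.
  i=8: a_8=6, p_8 = 6*16849 + 7797 = 108891, q_8 = 6*631 + 292 = 4078.
  i=9: a_9=4, p_9 = 4*108891 + 16849 = 452413, q_9 = 4*4078 + 631 = 16943.
  i=10: a_10=1, p_10 = 1*452413 + 108891 = 561304, q_10 = 1*16943 + 4078 = 21021.
  i=11: a_11=2, p_11 = 2*561304 + 452413 = 1575021, q_11 = 2*21021 + 16943 = 58985.
  i=12: a_12=2, p_12 = 2*1575021 + 561304 = 3711346, q_12 = 2*58985 + 21021 = 138991.
  i=13: a_13=1, p_13 = 1*3711346 + 1575021 = 5286367, q_13 = 1*138991 + 58985 = 197976.
Check: 5286367^2 - 713*197976^2 = 27945676058689 - 27945676058688 = 1, so (x, y) = (5286367, 197976) solves the equation, and by the theorem it is the least positive solution.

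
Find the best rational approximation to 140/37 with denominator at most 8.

Expand x = 140/37 as a continued fraction with the Euclidean algorithm:
  140 = 3*37 + 29, so a_0 = 3.
  37 = 1*29 + 8, so a_1 = 1.
  29 = 3*8 + 5, so a_2 = 3.
  8 = 1*5 + 3, so a_3 = 1.
  5 = 1*3 + 2, so a_4 = 1.
  3 = 1*2 + 1, so a_5 = 1.
  2 = 2*1 + 0, so a_6 = 2.
so x = [3; 1, 3, 1, 1, 1, 2].
Convergents (p_i = a_i*p_{i-1} + p_{i-2}, q_i = a_i*q_{i-1} + q_{i-2} with p_{-2}=0, p_{-1}=1, q_{-2}=1, q_{-1}=0), until the denominator exceeds 8:
  i=0: a_0=3, p_0 = 3*1 + 0 = 3, q_0 = 3*0 + 1 = 1.
  i=1: a_1=1, p_1 = 1*3 + 1 = 4, q_1 = 1*1 + 0 = 1.
  i=2: a_2=3, p_2 = 3*4 + 3 = 15, q_2 = 3*1 + 1 = 4.
  i=3: a_3=1, p_3 = 1*15 + 4 = 19, q_3 = 1*4 + 1 = 5.
  i=4: a_4=1, p_4 = 1*19 + 15 = 34, q_4 = 1*5 + 4 = 9.
q_4 = 9 > 8, so the last convergent with denominator <= 8 is p_3/q_3 = 19/5.
The closest fraction with denominator <= 8 is either p_3/q_3 or the intermediate fraction (k*p_3 + p_2)/(k*q_3 + q_2) with the largest k >= 1 whose denominator stays <= 8; these approach x as k grows, and every other convergent or intermediate fraction in range is farther away.
Largest k: floor((8 - q_2)/q_3) = floor((8 - 4)/5) = 0.
Since k = 0, no intermediate fraction beyond p_3/q_3 has denominator <= 8, so the convergent 19/5 is the closest (its error is |140*5 - 19*37|/(37*5) = 3/185).

19/5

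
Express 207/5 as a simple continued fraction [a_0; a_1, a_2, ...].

Run the Euclidean algorithm on 207 and 5; the successive quotients are the partial quotients a_0, a_1, ... (each step inverts the fractional part left over by the previous one):
  207 = 41*5 + 2, so a_0 = 41.
  5 = 2*2 + 1, so a_1 = 2.
  2 = 2*1 + 0, so a_2 = 2.
The remainder reaches 0 after 3 divisions, so the expansion has 3 partial quotients, read off in order.

[41; 2, 2]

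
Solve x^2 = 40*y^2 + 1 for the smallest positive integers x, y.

(x, y) = (19, 3)

First expand sqrt(40) as a continued fraction. With x_i = (sqrt(40) + m_i)/d_i and (m_0, d_0) = (0, 1): a_0 = floor(sqrt(40)) = 6, since 6^2 = 36 <= 40 < 49 = 7^2.
Iterate m_{i+1} = d_i*a_i - m_i, d_{i+1} = (40 - m_{i+1}^2)/d_i, a_{i+1} = floor((a_0 + m_{i+1})/d_{i+1}):
  m_1 = 1*6 - 0 = 6, d_1 = (40 - 6^2)/1 = 4/1 = 4, a_1 = floor((6 + 6)/4) = 3.
  m_2 = 4*3 - 6 = 6, d_2 = (40 - 6^2)/4 = 4/4 = 1, a_2 = floor((6 + 6)/1) = 12.
  m_3 = 1*12 - 6 = 6, d_3 = (40 - 6^2)/1 = 4/1 = 4: (m_3, d_3) = (m_1, d_1) = (6, 4), so from here the quotients repeat a_1, a_2; the period length is 2.
So sqrt(40) = [6; (3, 12)] with period length k = 2.
k is even, so the fundamental solution of x^2 - 40y^2 = 1 is (p_{k-1}, q_{k-1}) = (p_1, q_1); compute convergents through index 1.
Convergents (p_i = a_i*p_{i-1} + p_{i-2}, q_i = a_i*q_{i-1} + q_{i-2} with p_{-2}=0, p_{-1}=1, q_{-2}=1, q_{-1}=0):
  i=0: a_0=6, p_0 = 6*1 + 0 = 6, q_0 = 6*0 + 1 = 1.
  i=1: a_1=3, p_1 = 3*6 + 1 = 19, q_1 = 3*1 + 0 = 3.
Check: 19^2 - 40*3^2 = 361 - 360 = 1, so (x, y) = (19, 3) solves the equation, and by the theorem it is the least positive solution.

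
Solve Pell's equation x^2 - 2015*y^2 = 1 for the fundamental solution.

(x, y) = (404, 9)

First expand sqrt(2015) as a continued fraction. With x_i = (sqrt(2015) + m_i)/d_i and (m_0, d_0) = (0, 1): a_0 = floor(sqrt(2015)) = 44, since 44^2 = 1936 <= 2015 < 2025 = 45^2.
Iterate m_{i+1} = d_i*a_i - m_i, d_{i+1} = (2015 - m_{i+1}^2)/d_i, a_{i+1} = floor((a_0 + m_{i+1})/d_{i+1}):
  m_1 = 1*44 - 0 = 44, d_1 = (2015 - 44^2)/1 = 79/1 = 79, a_1 = floor((44 + 44)/79) = 1.
  m_2 = 79*1 - 44 = 35, d_2 = (2015 - 35^2)/79 = 790/79 = 10, a_2 = floor((44 + 35)/10) = 7.
  m_3 = 10*7 - 35 = 35, d_3 = (2015 - 35^2)/10 = 790/10 = 79, a_3 = floor((44 + 35)/79) = 1.
  m_4 = 79*1 - 35 = 44, d_4 = (2015 - 44^2)/79 = 79/79 = 1, a_4 = floor((44 + 44)/1) = 88.
  m_5 = 1*88 - 44 = 44, d_5 = (2015 - 44^2)/1 = 79/1 = 79: (m_5, d_5) = (m_1, d_1) = (44, 79), so from here the quotients repeat a_1, ..., a_4; the period length is 4.
So sqrt(2015) = [44; (1, 7, 1, 88)] with period length k = 4.
k is even, so the fundamental solution of x^2 - 2015y^2 = 1 is (p_{k-1}, q_{k-1}) = (p_3, q_3); compute convergents through index 3.
Convergents (p_i = a_i*p_{i-1} + p_{i-2}, q_i = a_i*q_{i-1} + q_{i-2} with p_{-2}=0, p_{-1}=1, q_{-2}=1, q_{-1}=0):
  i=0: a_0=44, p_0 = 44*1 + 0 = 44, q_0 = 44*0 + 1 = 1.
  i=1: a_1=1, p_1 = 1*44 + 1 = 45, q_1 = 1*1 + 0 = 1.
  i=2: a_2=7, p_2 = 7*45 + 44 = 359, q_2 = 7*1 + 1 = 8.
  i=3: a_3=1, p_3 = 1*359 + 45 = 404, q_3 = 1*8 + 1 = 9.
Check: 404^2 - 2015*9^2 = 163216 - 163215 = 1, so (x, y) = (404, 9) solves the equation, and by the theorem it is the least positive solution.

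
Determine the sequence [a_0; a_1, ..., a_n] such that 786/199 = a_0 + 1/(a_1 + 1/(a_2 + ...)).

[3; 1, 18, 1, 9]

Run the Euclidean algorithm on 786 and 199; the successive quotients are the partial quotients a_0, a_1, ... (each step inverts the fractional part left over by the previous one):
  786 = 3*199 + 189, so a_0 = 3.
  199 = 1*189 + 10, so a_1 = 1.
  189 = 18*10 + 9, so a_2 = 18.
  10 = 1*9 + 1, so a_3 = 1.
  9 = 9*1 + 0, so a_4 = 9.
The remainder reaches 0 after 5 divisions, so the expansion has 5 partial quotients, read off in order.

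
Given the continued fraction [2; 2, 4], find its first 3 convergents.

Using the convergent recurrence p_i = a_i*p_{i-1} + p_{i-2}, q_i = a_i*q_{i-1} + q_{i-2} with p_{-2}=0, p_{-1}=1, q_{-2}=1, q_{-1}=0:
  i=0: a_0=2, p_0 = 2*1 + 0 = 2, q_0 = 2*0 + 1 = 1.
  i=1: a_1=2, p_1 = 2*2 + 1 = 5, q_1 = 2*1 + 0 = 2.
  i=2: a_2=4, p_2 = 4*5 + 2 = 22, q_2 = 4*2 + 1 = 9.

2/1, 5/2, 22/9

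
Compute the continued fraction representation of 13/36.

Run the Euclidean algorithm on 13 and 36; the successive quotients are the partial quotients a_0, a_1, ... (each step inverts the fractional part left over by the previous one):
  13 = 0*36 + 13, so a_0 = 0.
  36 = 2*13 + 10, so a_1 = 2.
  13 = 1*10 + 3, so a_2 = 1.
  10 = 3*3 + 1, so a_3 = 3.
  3 = 3*1 + 0, so a_4 = 3.
The remainder reaches 0 after 5 divisions, so the expansion has 5 partial quotients, read off in order.

[0; 2, 1, 3, 3]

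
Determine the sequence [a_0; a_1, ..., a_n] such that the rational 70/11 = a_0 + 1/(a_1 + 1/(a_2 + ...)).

[6; 2, 1, 3]

Run the Euclidean algorithm on 70 and 11; the successive quotients are the partial quotients a_0, a_1, ... (each step inverts the fractional part left over by the previous one):
  70 = 6*11 + 4, so a_0 = 6.
  11 = 2*4 + 3, so a_1 = 2.
  4 = 1*3 + 1, so a_2 = 1.
  3 = 3*1 + 0, so a_3 = 3.
The remainder reaches 0 after 4 divisions, so the expansion has 4 partial quotients, read off in order.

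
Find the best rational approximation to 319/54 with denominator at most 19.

Expand x = 319/54 as a continued fraction with the Euclidean algorithm:
  319 = 5*54 + 49, so a_0 = 5.
  54 = 1*49 + 5, so a_1 = 1.
  49 = 9*5 + 4, so a_2 = 9.
  5 = 1*4 + 1, so a_3 = 1.
  4 = 4*1 + 0, so a_4 = 4.
so x = [5; 1, 9, 1, 4].
Convergents (p_i = a_i*p_{i-1} + p_{i-2}, q_i = a_i*q_{i-1} + q_{i-2} with p_{-2}=0, p_{-1}=1, q_{-2}=1, q_{-1}=0), until the denominator exceeds 19:
  i=0: a_0=5, p_0 = 5*1 + 0 = 5, q_0 = 5*0 + 1 = 1.
  i=1: a_1=1, p_1 = 1*5 + 1 = 6, q_1 = 1*1 + 0 = 1.
  i=2: a_2=9, p_2 = 9*6 + 5 = 59, q_2 = 9*1 + 1 = 10.
  i=3: a_3=1, p_3 = 1*59 + 6 = 65, q_3 = 1*10 + 1 = 11.
  i=4: a_4=4, p_4 = 4*65 + 59 = 319, q_4 = 4*11 + 10 = 54.
q_4 = 54 > 19, so the last convergent with denominator <= 19 is p_3/q_3 = 65/11.
The closest fraction with denominator <= 19 is either p_3/q_3 or the intermediate fraction (k*p_3 + p_2)/(k*q_3 + q_2) with the largest k >= 1 whose denominator stays <= 19; these approach x as k grows, and every other convergent or intermediate fraction in range is farther away.
Largest k: floor((19 - q_2)/q_3) = floor((19 - 10)/11) = 0.
Since k = 0, no intermediate fraction beyond p_3/q_3 has denominator <= 19, so the convergent 65/11 is the closest (its error is |319*11 - 65*54|/(54*11) = 1/594).

65/11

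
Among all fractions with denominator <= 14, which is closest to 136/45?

Expand x = 136/45 as a continued fraction with the Euclidean algorithm:
  136 = 3*45 + 1, so a_0 = 3.
  45 = 45*1 + 0, so a_1 = 45.
so x = [3; 45].
Convergents (p_i = a_i*p_{i-1} + p_{i-2}, q_i = a_i*q_{i-1} + q_{i-2} with p_{-2}=0, p_{-1}=1, q_{-2}=1, q_{-1}=0), until the denominator exceeds 14:
  i=0: a_0=3, p_0 = 3*1 + 0 = 3, q_0 = 3*0 + 1 = 1.
  i=1: a_1=45, p_1 = 45*3 + 1 = 136, q_1 = 45*1 + 0 = 45.
q_1 = 45 > 14, so the last convergent with denominator <= 14 is p_0/q_0 = 3/1.
The closest fraction with denominator <= 14 is either p_0/q_0 or the intermediate fraction (k*p_0 + p_{-1})/(k*q_0 + q_{-1}) with the largest k >= 1 whose denominator stays <= 14; these approach x as k grows, and every other convergent or intermediate fraction in range is farther away.
Largest k: floor((14 - q_{-1})/q_0) = floor((14 - 0)/1) = 14 (using the seeds p_{-1} = 1, q_{-1} = 0).
That gives (14*3 + 1)/(14*1 + 0) = 43/14.
Compare the errors: |x - 3/1| = |136*1 - 3*45|/(45*1) = 1/45, and |x - 43/14| = |136*14 - 43*45|/(45*14) = 31/630.
Cross-multiplying, 1*630 = 630 < 1395 = 31*45, so 1/45 is smaller: the convergent 3/1 is closer to x than 43/14.

3/1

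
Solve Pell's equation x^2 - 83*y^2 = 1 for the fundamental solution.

(x, y) = (82, 9)

First expand sqrt(83) as a continued fraction. With x_i = (sqrt(83) + m_i)/d_i and (m_0, d_0) = (0, 1): a_0 = floor(sqrt(83)) = 9, since 9^2 = 81 <= 83 < 100 = 10^2.
Iterate m_{i+1} = d_i*a_i - m_i, d_{i+1} = (83 - m_{i+1}^2)/d_i, a_{i+1} = floor((a_0 + m_{i+1})/d_{i+1}):
  m_1 = 1*9 - 0 = 9, d_1 = (83 - 9^2)/1 = 2/1 = 2, a_1 = floor((9 + 9)/2) = 9.
  m_2 = 2*9 - 9 = 9, d_2 = (83 - 9^2)/2 = 2/2 = 1, a_2 = floor((9 + 9)/1) = 18.
  m_3 = 1*18 - 9 = 9, d_3 = (83 - 9^2)/1 = 2/1 = 2: (m_3, d_3) = (m_1, d_1) = (9, 2), so from here the quotients repeat a_1, a_2; the period length is 2.
So sqrt(83) = [9; (9, 18)] with period length k = 2.
k is even, so the fundamental solution of x^2 - 83y^2 = 1 is (p_{k-1}, q_{k-1}) = (p_1, q_1); compute convergents through index 1.
Convergents (p_i = a_i*p_{i-1} + p_{i-2}, q_i = a_i*q_{i-1} + q_{i-2} with p_{-2}=0, p_{-1}=1, q_{-2}=1, q_{-1}=0):
  i=0: a_0=9, p_0 = 9*1 + 0 = 9, q_0 = 9*0 + 1 = 1.
  i=1: a_1=9, p_1 = 9*9 + 1 = 82, q_1 = 9*1 + 0 = 9.
Check: 82^2 - 83*9^2 = 6724 - 6723 = 1, so (x, y) = (82, 9) solves the equation, and by the theorem it is the least positive solution.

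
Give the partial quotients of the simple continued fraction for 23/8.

Run the Euclidean algorithm on 23 and 8; the successive quotients are the partial quotients a_0, a_1, ... (each step inverts the fractional part left over by the previous one):
  23 = 2*8 + 7, so a_0 = 2.
  8 = 1*7 + 1, so a_1 = 1.
  7 = 7*1 + 0, so a_2 = 7.
The remainder reaches 0 after 3 divisions, so the expansion has 3 partial quotients, read off in order.

[2; 1, 7]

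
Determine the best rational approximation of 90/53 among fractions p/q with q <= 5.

Expand x = 90/53 as a continued fraction with the Euclidean algorithm:
  90 = 1*53 + 37, so a_0 = 1.
  53 = 1*37 + 16, so a_1 = 1.
  37 = 2*16 + 5, so a_2 = 2.
  16 = 3*5 + 1, so a_3 = 3.
  5 = 5*1 + 0, so a_4 = 5.
so x = [1; 1, 2, 3, 5].
Convergents (p_i = a_i*p_{i-1} + p_{i-2}, q_i = a_i*q_{i-1} + q_{i-2} with p_{-2}=0, p_{-1}=1, q_{-2}=1, q_{-1}=0), until the denominator exceeds 5:
  i=0: a_0=1, p_0 = 1*1 + 0 = 1, q_0 = 1*0 + 1 = 1.
  i=1: a_1=1, p_1 = 1*1 + 1 = 2, q_1 = 1*1 + 0 = 1.
  i=2: a_2=2, p_2 = 2*2 + 1 = 5, q_2 = 2*1 + 1 = 3.
  i=3: a_3=3, p_3 = 3*5 + 2 = 17, q_3 = 3*3 + 1 = 10.
q_3 = 10 > 5, so the last convergent with denominator <= 5 is p_2/q_2 = 5/3.
The closest fraction with denominator <= 5 is either p_2/q_2 or the intermediate fraction (k*p_2 + p_1)/(k*q_2 + q_1) with the largest k >= 1 whose denominator stays <= 5; these approach x as k grows, and every other convergent or intermediate fraction in range is farther away.
Largest k: floor((5 - q_1)/q_2) = floor((5 - 1)/3) = 1.
That gives (1*5 + 2)/(1*3 + 1) = 7/4.
Compare the errors: |x - 5/3| = |90*3 - 5*53|/(53*3) = 5/159, and |x - 7/4| = |90*4 - 7*53|/(53*4) = 11/212.
Cross-multiplying, 5*212 = 1060 < 1749 = 11*159, so 5/159 is smaller: the convergent 5/3 is closer to x than 7/4.

5/3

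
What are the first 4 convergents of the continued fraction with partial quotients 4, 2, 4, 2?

Using the convergent recurrence p_i = a_i*p_{i-1} + p_{i-2}, q_i = a_i*q_{i-1} + q_{i-2} with p_{-2}=0, p_{-1}=1, q_{-2}=1, q_{-1}=0:
  i=0: a_0=4, p_0 = 4*1 + 0 = 4, q_0 = 4*0 + 1 = 1.
  i=1: a_1=2, p_1 = 2*4 + 1 = 9, q_1 = 2*1 + 0 = 2.
  i=2: a_2=4, p_2 = 4*9 + 4 = 40, q_2 = 4*2 + 1 = 9.
  i=3: a_3=2, p_3 = 2*40 + 9 = 89, q_3 = 2*9 + 2 = 20.

4/1, 9/2, 40/9, 89/20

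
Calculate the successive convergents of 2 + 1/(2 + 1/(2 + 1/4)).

Using the convergent recurrence p_i = a_i*p_{i-1} + p_{i-2}, q_i = a_i*q_{i-1} + q_{i-2} with p_{-2}=0, p_{-1}=1, q_{-2}=1, q_{-1}=0:
  i=0: a_0=2, p_0 = 2*1 + 0 = 2, q_0 = 2*0 + 1 = 1.
  i=1: a_1=2, p_1 = 2*2 + 1 = 5, q_1 = 2*1 + 0 = 2.
  i=2: a_2=2, p_2 = 2*5 + 2 = 12, q_2 = 2*2 + 1 = 5.
  i=3: a_3=4, p_3 = 4*12 + 5 = 53, q_3 = 4*5 + 2 = 22.

2/1, 5/2, 12/5, 53/22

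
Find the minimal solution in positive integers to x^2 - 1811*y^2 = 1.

First expand sqrt(1811) as a continued fraction. With x_i = (sqrt(1811) + m_i)/d_i and (m_0, d_0) = (0, 1): a_0 = floor(sqrt(1811)) = 42, since 42^2 = 1764 <= 1811 < 1849 = 43^2.
Iterate m_{i+1} = d_i*a_i - m_i, d_{i+1} = (1811 - m_{i+1}^2)/d_i, a_{i+1} = floor((a_0 + m_{i+1})/d_{i+1}):
  m_1 = 1*42 - 0 = 42, d_1 = (1811 - 42^2)/1 = 47/1 = 47, a_1 = floor((42 + 42)/47) = 1.
  m_2 = 47*1 - 42 = 5, d_2 = (1811 - 5^2)/47 = 1786/47 = 38, a_2 = floor((42 + 5)/38) = 1.
  m_3 = 38*1 - 5 = 33, d_3 = (1811 - 33^2)/38 = 722/38 = 19, a_3 = floor((42 + 33)/19) = 3.
  m_4 = 19*3 - 33 = 24, d_4 = (1811 - 24^2)/19 = 1235/19 = 65, a_4 = floor((42 + 24)/65) = 1.
  m_5 = 65*1 - 24 = 41, d_5 = (1811 - 41^2)/65 = 130/65 = 2, a_5 = floor((42 + 41)/2) = 41.
  m_6 = 2*41 - 41 = 41, d_6 = (1811 - 41^2)/2 = 130/2 = 65, a_6 = floor((42 + 41)/65) = 1.
  m_7 = 65*1 - 41 = 24, d_7 = (1811 - 24^2)/65 = 1235/65 = 19, a_7 = floor((42 + 24)/19) = 3.
  m_8 = 19*3 - 24 = 33, d_8 = (1811 - 33^2)/19 = 722/19 = 38, a_8 = floor((42 + 33)/38) = 1.
  m_9 = 38*1 - 33 = 5, d_9 = (1811 - 5^2)/38 = 1786/38 = 47, a_9 = floor((42 + 5)/47) = 1.
  m_10 = 47*1 - 5 = 42, d_10 = (1811 - 42^2)/47 = 47/47 = 1, a_10 = floor((42 + 42)/1) = 84.
  m_11 = 1*84 - 42 = 42, d_11 = (1811 - 42^2)/1 = 47/1 = 47: (m_11, d_11) = (m_1, d_1) = (42, 47), so from here the quotients repeat a_1, ..., a_10; the period length is 10.
So sqrt(1811) = [42; (1, 1, 3, 1, 41, 1, 3, 1, 1, 84)] with period length k = 10.
k is even, so the fundamental solution of x^2 - 1811y^2 = 1 is (p_{k-1}, q_{k-1}) = (p_9, q_9); compute convergents through index 9.
Convergents (p_i = a_i*p_{i-1} + p_{i-2}, q_i = a_i*q_{i-1} + q_{i-2} with p_{-2}=0, p_{-1}=1, q_{-2}=1, q_{-1}=0):
  i=0: a_0=42, p_0 = 42*1 + 0 = 42, q_0 = 42*0 + 1 = 1.
  i=1: a_1=1, p_1 = 1*42 + 1 = 43, q_1 = 1*1 + 0 = 1.
  i=2: a_2=1, p_2 = 1*43 + 42 = 85, q_2 = 1*1 + 1 = 2.
  i=3: a_3=3, p_3 = 3*85 + 43 = 298, q_3 = 3*2 + 1 = 7.
  i=4: a_4=1, p_4 = 1*298 + 85 = 383, q_4 = 1*7 + 2 = 9.
  i=5: a_5=41, p_5 = 41*383 + 298 = 16001, q_5 = 41*9 + 7 = 376.
  i=6: a_6=1, p_6 = 1*16001 + 383 = 16384, q_6 = 1*376 + 9 = 385.
  i=7: a_7=3, p_7 = 3*16384 + 16001 = 65153, q_7 = 3*385 + 376 = 1531.
  i=8: a_8=1, p_8 = 1*65153 + 16384 = 81537, q_8 = 1*1531 + 385 = 1916.
  i=9: a_9=1, p_9 = 1*81537 + 65153 = 146690, q_9 = 1*1916 + 1531 = 3447.
Check: 146690^2 - 1811*3447^2 = 21517956100 - 21517956099 = 1, so (x, y) = (146690, 3447) solves the equation, and by the theorem it is the least positive solution.

(x, y) = (146690, 3447)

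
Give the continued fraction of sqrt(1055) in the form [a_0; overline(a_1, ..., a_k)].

[32; overline(2, 12, 2, 64)]

Write x_i = (sqrt(1055) + m_i)/d_i with (m_0, d_0) = (0, 1). a_0 = floor(sqrt(1055)) = 32, since 32^2 = 1024 <= 1055 < 1089 = 33^2.
Iterate m_{i+1} = d_i*a_i - m_i, d_{i+1} = (1055 - m_{i+1}^2)/d_i, a_{i+1} = floor((a_0 + m_{i+1})/d_{i+1}):
  m_1 = 1*32 - 0 = 32, d_1 = (1055 - 32^2)/1 = 31/1 = 31, a_1 = floor((32 + 32)/31) = 2.
  m_2 = 31*2 - 32 = 30, d_2 = (1055 - 30^2)/31 = 155/31 = 5, a_2 = floor((32 + 30)/5) = 12.
  m_3 = 5*12 - 30 = 30, d_3 = (1055 - 30^2)/5 = 155/5 = 31, a_3 = floor((32 + 30)/31) = 2.
  m_4 = 31*2 - 30 = 32, d_4 = (1055 - 32^2)/31 = 31/31 = 1, a_4 = floor((32 + 32)/1) = 64.
  m_5 = 1*64 - 32 = 32, d_5 = (1055 - 32^2)/1 = 31/1 = 31: (m_5, d_5) = (m_1, d_1) = (32, 31), so from here the quotients repeat a_1, ..., a_4; the period length is 4.
Hence the expansion of sqrt(1055) is a_0 = 32 followed by the repeating block 2, 12, 2, 64 (period 4).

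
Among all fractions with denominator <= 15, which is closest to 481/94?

Expand x = 481/94 as a continued fraction with the Euclidean algorithm:
  481 = 5*94 + 11, so a_0 = 5.
  94 = 8*11 + 6, so a_1 = 8.
  11 = 1*6 + 5, so a_2 = 1.
  6 = 1*5 + 1, so a_3 = 1.
  5 = 5*1 + 0, so a_4 = 5.
so x = [5; 8, 1, 1, 5].
Convergents (p_i = a_i*p_{i-1} + p_{i-2}, q_i = a_i*q_{i-1} + q_{i-2} with p_{-2}=0, p_{-1}=1, q_{-2}=1, q_{-1}=0), until the denominator exceeds 15:
  i=0: a_0=5, p_0 = 5*1 + 0 = 5, q_0 = 5*0 + 1 = 1.
  i=1: a_1=8, p_1 = 8*5 + 1 = 41, q_1 = 8*1 + 0 = 8.
  i=2: a_2=1, p_2 = 1*41 + 5 = 46, q_2 = 1*8 + 1 = 9.
  i=3: a_3=1, p_3 = 1*46 + 41 = 87, q_3 = 1*9 + 8 = 17.
q_3 = 17 > 15, so the last convergent with denominator <= 15 is p_2/q_2 = 46/9.
The closest fraction with denominator <= 15 is either p_2/q_2 or the intermediate fraction (k*p_2 + p_1)/(k*q_2 + q_1) with the largest k >= 1 whose denominator stays <= 15; these approach x as k grows, and every other convergent or intermediate fraction in range is farther away.
Largest k: floor((15 - q_1)/q_2) = floor((15 - 8)/9) = 0.
Since k = 0, no intermediate fraction beyond p_2/q_2 has denominator <= 15, so the convergent 46/9 is the closest (its error is |481*9 - 46*94|/(94*9) = 5/846).

46/9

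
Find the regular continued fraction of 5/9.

[0; 1, 1, 4]

Run the Euclidean algorithm on 5 and 9; the successive quotients are the partial quotients a_0, a_1, ... (each step inverts the fractional part left over by the previous one):
  5 = 0*9 + 5, so a_0 = 0.
  9 = 1*5 + 4, so a_1 = 1.
  5 = 1*4 + 1, so a_2 = 1.
  4 = 4*1 + 0, so a_3 = 4.
The remainder reaches 0 after 4 divisions, so the expansion has 4 partial quotients, read off in order.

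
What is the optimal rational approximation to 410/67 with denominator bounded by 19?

104/17

Expand x = 410/67 as a continued fraction with the Euclidean algorithm:
  410 = 6*67 + 8, so a_0 = 6.
  67 = 8*8 + 3, so a_1 = 8.
  8 = 2*3 + 2, so a_2 = 2.
  3 = 1*2 + 1, so a_3 = 1.
  2 = 2*1 + 0, so a_4 = 2.
so x = [6; 8, 2, 1, 2].
Convergents (p_i = a_i*p_{i-1} + p_{i-2}, q_i = a_i*q_{i-1} + q_{i-2} with p_{-2}=0, p_{-1}=1, q_{-2}=1, q_{-1}=0), until the denominator exceeds 19:
  i=0: a_0=6, p_0 = 6*1 + 0 = 6, q_0 = 6*0 + 1 = 1.
  i=1: a_1=8, p_1 = 8*6 + 1 = 49, q_1 = 8*1 + 0 = 8.
  i=2: a_2=2, p_2 = 2*49 + 6 = 104, q_2 = 2*8 + 1 = 17.
  i=3: a_3=1, p_3 = 1*104 + 49 = 153, q_3 = 1*17 + 8 = 25.
q_3 = 25 > 19, so the last convergent with denominator <= 19 is p_2/q_2 = 104/17.
The closest fraction with denominator <= 19 is either p_2/q_2 or the intermediate fraction (k*p_2 + p_1)/(k*q_2 + q_1) with the largest k >= 1 whose denominator stays <= 19; these approach x as k grows, and every other convergent or intermediate fraction in range is farther away.
Largest k: floor((19 - q_1)/q_2) = floor((19 - 8)/17) = 0.
Since k = 0, no intermediate fraction beyond p_2/q_2 has denominator <= 19, so the convergent 104/17 is the closest (its error is |410*17 - 104*67|/(67*17) = 2/1139).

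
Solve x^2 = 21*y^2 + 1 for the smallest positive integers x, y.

First expand sqrt(21) as a continued fraction. With x_i = (sqrt(21) + m_i)/d_i and (m_0, d_0) = (0, 1): a_0 = floor(sqrt(21)) = 4, since 4^2 = 16 <= 21 < 25 = 5^2.
Iterate m_{i+1} = d_i*a_i - m_i, d_{i+1} = (21 - m_{i+1}^2)/d_i, a_{i+1} = floor((a_0 + m_{i+1})/d_{i+1}):
  m_1 = 1*4 - 0 = 4, d_1 = (21 - 4^2)/1 = 5/1 = 5, a_1 = floor((4 + 4)/5) = 1.
  m_2 = 5*1 - 4 = 1, d_2 = (21 - 1^2)/5 = 20/5 = 4, a_2 = floor((4 + 1)/4) = 1.
  m_3 = 4*1 - 1 = 3, d_3 = (21 - 3^2)/4 = 12/4 = 3, a_3 = floor((4 + 3)/3) = 2.
  m_4 = 3*2 - 3 = 3, d_4 = (21 - 3^2)/3 = 12/3 = 4, a_4 = floor((4 + 3)/4) = 1.
  m_5 = 4*1 - 3 = 1, d_5 = (21 - 1^2)/4 = 20/4 = 5, a_5 = floor((4 + 1)/5) = 1.
  m_6 = 5*1 - 1 = 4, d_6 = (21 - 4^2)/5 = 5/5 = 1, a_6 = floor((4 + 4)/1) = 8.
  m_7 = 1*8 - 4 = 4, d_7 = (21 - 4^2)/1 = 5/1 = 5: (m_7, d_7) = (m_1, d_1) = (4, 5), so from here the quotients repeat a_1, ..., a_6; the period length is 6.
So sqrt(21) = [4; (1, 1, 2, 1, 1, 8)] with period length k = 6.
k is even, so the fundamental solution of x^2 - 21y^2 = 1 is (p_{k-1}, q_{k-1}) = (p_5, q_5); compute convergents through index 5.
Convergents (p_i = a_i*p_{i-1} + p_{i-2}, q_i = a_i*q_{i-1} + q_{i-2} with p_{-2}=0, p_{-1}=1, q_{-2}=1, q_{-1}=0):
  i=0: a_0=4, p_0 = 4*1 + 0 = 4, q_0 = 4*0 + 1 = 1.
  i=1: a_1=1, p_1 = 1*4 + 1 = 5, q_1 = 1*1 + 0 = 1.
  i=2: a_2=1, p_2 = 1*5 + 4 = 9, q_2 = 1*1 + 1 = 2.
  i=3: a_3=2, p_3 = 2*9 + 5 = 23, q_3 = 2*2 + 1 = 5.
  i=4: a_4=1, p_4 = 1*23 + 9 = 32, q_4 = 1*5 + 2 = 7.
  i=5: a_5=1, p_5 = 1*32 + 23 = 55, q_5 = 1*7 + 5 = 12.
Check: 55^2 - 21*12^2 = 3025 - 3024 = 1, so (x, y) = (55, 12) solves the equation, and by the theorem it is the least positive solution.

(x, y) = (55, 12)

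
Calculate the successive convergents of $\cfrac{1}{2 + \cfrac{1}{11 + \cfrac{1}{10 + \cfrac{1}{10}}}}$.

0/1, 1/2, 11/23, 111/232, 1121/2343

Using the convergent recurrence p_i = a_i*p_{i-1} + p_{i-2}, q_i = a_i*q_{i-1} + q_{i-2} with p_{-2}=0, p_{-1}=1, q_{-2}=1, q_{-1}=0:
  i=0: a_0=0, p_0 = 0*1 + 0 = 0, q_0 = 0*0 + 1 = 1.
  i=1: a_1=2, p_1 = 2*0 + 1 = 1, q_1 = 2*1 + 0 = 2.
  i=2: a_2=11, p_2 = 11*1 + 0 = 11, q_2 = 11*2 + 1 = 23.
  i=3: a_3=10, p_3 = 10*11 + 1 = 111, q_3 = 10*23 + 2 = 232.
  i=4: a_4=10, p_4 = 10*111 + 11 = 1121, q_4 = 10*232 + 23 = 2343.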